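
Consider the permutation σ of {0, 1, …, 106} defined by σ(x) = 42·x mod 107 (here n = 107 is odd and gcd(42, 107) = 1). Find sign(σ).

Trace 25: π^k(25) = [25, 87, 16, 30, 83, 62, 36] for k=0..6.
Cycle type of π: 53×2 + 1; total 3 cycles.
Σ(ℓ_i−1) = 107−3 = 104; sign = (−1)^104 = +1.
Check: (42/107) = +1 by Zolotarev.

+1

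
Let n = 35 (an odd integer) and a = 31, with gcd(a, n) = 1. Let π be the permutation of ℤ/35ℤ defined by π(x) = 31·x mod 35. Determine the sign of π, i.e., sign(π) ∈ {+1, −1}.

Start at x=31: 31 → 16 → 6 → 11 → 26 → 1 → 31 (one orbit).
Cycle lengths of π_31 on ℤ/35ℤ: [6, 6, 6, 6, 6, 1, 1, 1, 1, 1]; 10 cycles in total.
35 − 10 = 25 transpositions; sign(π) = (−1)^25 = -1.
(31|35)_J = -1 (Zolotarev's lemma cross-check).

-1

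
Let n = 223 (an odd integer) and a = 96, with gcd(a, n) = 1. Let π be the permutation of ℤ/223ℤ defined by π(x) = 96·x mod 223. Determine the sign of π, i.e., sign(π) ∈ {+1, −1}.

-1

Trace 125: π^k(125) = [125, 181, 205, 56, 24, 74, 191] for k=0..6.
Decompose π into cycles: lengths [222, 1] (2 cycles, including the fixed point 0).
With 2 cycles on 223 points, sign = (−1)^{223−2} = -1.
The Jacobi symbol (96|223) = -1 (Zolotarev) agrees.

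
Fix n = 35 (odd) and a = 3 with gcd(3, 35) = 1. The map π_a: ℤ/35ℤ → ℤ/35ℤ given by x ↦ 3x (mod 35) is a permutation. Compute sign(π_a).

Start at x=27: 27 → 11 → 33 → 29 → 17 → 16 → 13 → … (one orbit).
Decompose π into cycles: lengths [12, 12, 6, 4, 1] (5 cycles, including the fixed point 0).
Σ(ℓ_i−1) = 35−5 = 30; sign = (−1)^30 = +1.
(3|35)_J = +1 (Zolotarev's lemma cross-check).

+1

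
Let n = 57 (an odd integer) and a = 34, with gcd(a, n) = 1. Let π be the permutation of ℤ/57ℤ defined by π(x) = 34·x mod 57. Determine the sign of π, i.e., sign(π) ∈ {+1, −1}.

-1

Start at x=1: 1 → 34 → 16 → 31 → 28 → 40 → 49 → … (one orbit).
Cycle type of π: 18×3 + 1×3; total 6 cycles.
6 cycles on 57: each ℓ→(−1)^(ℓ−1), product (−1)^51 = -1.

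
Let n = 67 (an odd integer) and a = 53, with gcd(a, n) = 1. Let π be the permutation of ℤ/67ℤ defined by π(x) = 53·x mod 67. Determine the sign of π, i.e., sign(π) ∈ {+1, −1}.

Start at x=62: 62 → 3 → 25 → 52 → 9 → 8 → 22 → … (one orbit).
π_53 has 4 disjoint cycles with lengths [22, 22, 22, 1] on {0,…,66}.
With 4 cycles on 67 points, sign = (−1)^{67−4} = -1.
Via Zolotarev, sign(π_{53}) = (53|67) = -1.

-1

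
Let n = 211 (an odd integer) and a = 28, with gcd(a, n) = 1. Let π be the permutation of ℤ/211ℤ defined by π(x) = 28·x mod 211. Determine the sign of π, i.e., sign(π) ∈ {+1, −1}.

Start at x=114: 114 → 27 → 123 → 68 → 5 → 140 → 122 → … (one orbit).
π_28 has 4 disjoint cycles with lengths [70, 70, 70, 1] on {0,…,210}.
211 − 4 = 207 transpositions; sign(π) = (−1)^207 = -1.
Via Zolotarev, sign(π_{28}) = (28|211) = -1.

-1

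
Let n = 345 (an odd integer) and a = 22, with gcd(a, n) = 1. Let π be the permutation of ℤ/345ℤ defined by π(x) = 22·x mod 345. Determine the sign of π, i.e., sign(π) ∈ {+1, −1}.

+1

Start at x=139: 139 → 298 → 1 → 22 → 139 (one orbit).
Cycle lengths of π_22 on ℤ/345ℤ: [4, 4, 4, 4, 4, 4, 4, 4, 4, 4, 4, 4, 4, 4, 4, 4, 4, 4, 4, 4, 4, 4, 4, 4, 4, 4, 4, 4, 4, 4, 4, 4, 4, 4, 4, 4, 4, 4, 4, 4, 4, 4, 4, 4, 4, 4, 4, 4, 4, 4, 4, 4, 4, 4, 4, 4, 4, 4, 4, 4, 4, 4, 4, 4, 4, 4, 4, 4, 4, 2, 2, 2, 2, 2, 2, 2, 2, 2, 2, 2, 2, 2, 2, 2, 2, 2, 2, 2, 2, 2, 2, 2, 2, 2, 2, 2, 2, 2, 2, 2, 2, 2, 1, 1, 1]; 105 cycles in total.
345 − 105 = 240 transpositions; sign(π) = (−1)^240 = +1.
Check: (22/345) = +1 by Zolotarev.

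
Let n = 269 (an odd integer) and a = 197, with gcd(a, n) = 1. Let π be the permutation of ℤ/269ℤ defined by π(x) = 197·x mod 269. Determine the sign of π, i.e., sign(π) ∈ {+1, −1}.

-1

Trace 265: π^k(265) = [265, 19, 246, 42, 204, 107, 97] for k=0..6.
2 cycles of lengths [268, 1].
2 cycles on 269: each ℓ→(−1)^(ℓ−1), product (−1)^267 = -1.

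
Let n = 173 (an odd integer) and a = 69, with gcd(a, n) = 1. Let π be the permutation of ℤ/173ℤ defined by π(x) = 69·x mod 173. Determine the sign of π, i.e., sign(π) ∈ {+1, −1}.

Trace 120: π^k(120) = [120, 149, 74, 89, 86, 52, 128] for k=0..6.
The orbit structure of x ↦ 69x mod 173: 2 orbits of sizes [172, 1].
2 cycles on 173: each ℓ→(−1)^(ℓ−1), product (−1)^171 = -1.
Check: (69/173) = -1 by Zolotarev.

-1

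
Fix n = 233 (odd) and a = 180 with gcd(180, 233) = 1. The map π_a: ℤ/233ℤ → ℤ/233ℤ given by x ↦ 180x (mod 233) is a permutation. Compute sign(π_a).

Trace 205: π^k(205) = [205, 86, 102, 186, 161, 88, 229] for k=0..6.
π_180 has 2 disjoint cycles with lengths [232, 1] on {0,…,232}.
233 − 2 = 231 transpositions; sign(π) = (−1)^231 = -1.
Zolotarev: (180|233) = -1, matching the cycle-count sign.

-1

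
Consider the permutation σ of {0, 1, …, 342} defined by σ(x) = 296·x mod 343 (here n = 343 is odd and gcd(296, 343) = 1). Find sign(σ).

Orbit of 60 under x↦296x: [60, 267, 142, 186, 176, 303, 165]… (length divides ord_343(296)).
The orbit structure of x ↦ 296x mod 343: 7 orbits of sizes [147, 147, 21, 21, 3, 3, 1].
n − c = 343 − 7 = 336; sign = (−1)^336 = +1.

+1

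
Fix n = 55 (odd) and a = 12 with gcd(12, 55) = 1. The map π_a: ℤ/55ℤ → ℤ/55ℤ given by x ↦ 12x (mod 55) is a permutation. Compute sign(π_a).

-1

Start at x=34: 34 → 23 → 1 → 12 → 34 (one orbit).
π_12 has 22 disjoint cycles with lengths [4, 4, 4, 4, 4, 4, 4, 4, 4, 4, 4, 1, 1, 1, 1, 1, 1, 1, 1, 1, 1, 1] on {0,…,54}.
55 − 22 = 33 transpositions; sign(π) = (−1)^33 = -1.
Via Zolotarev, sign(π_{12}) = (12|55) = -1.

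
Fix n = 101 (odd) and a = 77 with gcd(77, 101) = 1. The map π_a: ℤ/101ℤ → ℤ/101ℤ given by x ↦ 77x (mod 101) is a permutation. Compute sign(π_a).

+1

Trace 14: π^k(14) = [14, 68, 85, 81, 76, 95, 43] for k=0..6.
Cycle type of π: 50×2 + 1; total 3 cycles.
sign(π) = (−1)^{n − #cycles} = (−1)^{101−3} = (−1)^98 = +1.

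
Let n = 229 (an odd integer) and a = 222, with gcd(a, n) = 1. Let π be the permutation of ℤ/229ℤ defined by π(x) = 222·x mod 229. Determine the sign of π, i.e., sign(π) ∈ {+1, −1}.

Trace 226: π^k(226) = [226, 21, 82, 113, 125, 41, 171] for k=0..6.
π_222 has 2 disjoint cycles with lengths [228, 1] on {0,…,228}.
With 2 cycles on 229 points, sign = (−1)^{229−2} = -1.

-1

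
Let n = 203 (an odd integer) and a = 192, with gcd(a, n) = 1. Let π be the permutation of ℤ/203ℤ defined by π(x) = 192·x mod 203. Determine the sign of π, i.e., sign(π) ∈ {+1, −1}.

+1

Start at x=57: 57 → 185 → 198 → 55 → 4 → 159 → 78 → … (one orbit).
Cycle type of π: 84×2 + 28 + 6 + 1; total 5 cycles.
n − c = 203 − 5 = 198; sign = (−1)^198 = +1.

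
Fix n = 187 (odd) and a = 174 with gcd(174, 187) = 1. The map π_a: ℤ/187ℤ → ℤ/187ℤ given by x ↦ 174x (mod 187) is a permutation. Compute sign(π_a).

Trace 86: π^k(86) = [86, 4, 135, 115, 1, 174, 169] for k=0..6.
Cycle lengths of π_174 on ℤ/187ℤ: [20, 20, 20, 20, 20, 20, 20, 20, 5, 5, 4, 4, 4, 4, 1]; 15 cycles in total.
n − c = 187 − 15 = 172; sign = (−1)^172 = +1.

+1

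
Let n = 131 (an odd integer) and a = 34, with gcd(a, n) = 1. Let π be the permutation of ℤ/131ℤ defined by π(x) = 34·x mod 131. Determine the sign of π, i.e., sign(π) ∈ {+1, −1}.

Orbit of 94 under x↦34x: [94, 52, 65, 114, 77, 129, 63]… (length divides ord_131(34)).
3 cycles of lengths [65, 65, 1].
3 cycles on 131: each ℓ→(−1)^(ℓ−1), product (−1)^128 = +1.

+1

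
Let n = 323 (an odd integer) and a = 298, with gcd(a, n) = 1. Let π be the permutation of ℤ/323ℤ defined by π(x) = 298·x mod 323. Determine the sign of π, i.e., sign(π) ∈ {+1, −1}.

-1

Start at x=273: 273 → 281 → 81 → 236 → 237 → 212 → 191 → … (one orbit).
The orbit structure of x ↦ 298x mod 323: 8 orbits of sizes [72, 72, 72, 72, 18, 8, 8, 1].
8 cycles on 323: each ℓ→(−1)^(ℓ−1), product (−1)^315 = -1.
Zolotarev: (298|323) = -1, matching the cycle-count sign.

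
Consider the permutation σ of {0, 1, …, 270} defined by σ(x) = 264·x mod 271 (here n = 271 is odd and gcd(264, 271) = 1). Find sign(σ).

-1

Trace 38: π^k(38) = [38, 5, 236, 245, 182, 81, 246] for k=0..6.
π_264 has 2 disjoint cycles with lengths [270, 1] on {0,…,270}.
2 cycles on 271: each ℓ→(−1)^(ℓ−1), product (−1)^269 = -1.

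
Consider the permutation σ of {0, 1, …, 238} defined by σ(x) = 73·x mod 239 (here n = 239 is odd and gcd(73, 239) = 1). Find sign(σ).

Orbit of 199 under x↦73x: [199, 187, 28, 132, 76, 51, 138]… (length divides ord_239(73)).
Cycle type of π: 34×7 + 1; total 8 cycles.
With 8 cycles on 239 points, sign = (−1)^{239−8} = -1.
Zolotarev: (73|239) = -1, matching the cycle-count sign.

-1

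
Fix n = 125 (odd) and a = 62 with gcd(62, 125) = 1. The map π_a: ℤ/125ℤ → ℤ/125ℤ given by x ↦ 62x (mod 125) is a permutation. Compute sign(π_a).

-1

Orbit of 8 under x↦62x: [8, 121, 2, 124, 63, 31, 47]… (length divides ord_125(62)).
4 cycles of lengths [100, 20, 4, 1].
125 − 4 = 121 transpositions; sign(π) = (−1)^121 = -1.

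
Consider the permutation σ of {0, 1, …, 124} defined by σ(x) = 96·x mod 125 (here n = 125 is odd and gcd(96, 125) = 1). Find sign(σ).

+1

Trace 11: π^k(11) = [11, 56, 1, 96, 91, 111, 31] for k=0..6.
Cycle type of π: 25×4 + 5×4 + 1×5; total 13 cycles.
sign(π) = (−1)^{n − #cycles} = (−1)^{125−13} = (−1)^112 = +1.
Zolotarev: (96|125) = +1, matching the cycle-count sign.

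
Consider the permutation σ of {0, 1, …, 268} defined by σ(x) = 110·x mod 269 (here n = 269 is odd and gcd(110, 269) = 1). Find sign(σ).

Orbit of 93 under x↦110x: [93, 8, 73, 229, 173, 200, 211]… (length divides ord_269(110)).
π_110 has 2 disjoint cycles with lengths [268, 1] on {0,…,268}.
2 cycles on 269: each ℓ→(−1)^(ℓ−1), product (−1)^267 = -1.

-1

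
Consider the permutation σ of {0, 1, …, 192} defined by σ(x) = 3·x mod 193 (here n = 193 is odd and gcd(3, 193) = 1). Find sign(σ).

+1

Orbit of 166 under x↦3x: [166, 112, 143, 43, 129, 1, 3]… (length divides ord_193(3)).
Cycle type of π: 16×12 + 1; total 13 cycles.
193 − 13 = 180 transpositions; sign(π) = (−1)^180 = +1.
Via Zolotarev, sign(π_{3}) = (3|193) = +1.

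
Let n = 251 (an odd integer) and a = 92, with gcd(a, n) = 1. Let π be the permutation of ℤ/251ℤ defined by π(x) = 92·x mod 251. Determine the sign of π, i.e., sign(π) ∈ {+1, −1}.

+1

Orbit of 1 under x↦92x: [1, 92, 181, 86, 131, 4, 117]… (length divides ord_251(92)).
π_92 has 3 disjoint cycles with lengths [125, 125, 1] on {0,…,250}.
Σ(ℓ_i−1) = 251−3 = 248; sign = (−1)^248 = +1.
(92|251)_J = +1 (Zolotarev's lemma cross-check).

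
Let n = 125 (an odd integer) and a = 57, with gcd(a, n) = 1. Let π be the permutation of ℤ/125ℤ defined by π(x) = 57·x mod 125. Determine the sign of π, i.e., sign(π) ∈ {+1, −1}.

-1

Start at x=1: 1 → 57 → 124 → 68 → 1 (one orbit).
The orbit structure of x ↦ 57x mod 125: 32 orbits of sizes [4, 4, 4, 4, 4, 4, 4, 4, 4, 4, 4, 4, 4, 4, 4, 4, 4, 4, 4, 4, 4, 4, 4, 4, 4, 4, 4, 4, 4, 4, 4, 1].
125 − 32 = 93 transpositions; sign(π) = (−1)^93 = -1.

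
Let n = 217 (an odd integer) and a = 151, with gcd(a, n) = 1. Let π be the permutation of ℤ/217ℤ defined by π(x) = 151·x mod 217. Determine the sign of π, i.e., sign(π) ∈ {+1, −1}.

-1

Trace 64: π^k(64) = [64, 116, 156, 120, 109, 184, 8] for k=0..6.
12 cycles of lengths [30, 30, 30, 30, 30, 30, 10, 10, 10, 3, 3, 1].
217 − 12 = 205 transpositions; sign(π) = (−1)^205 = -1.
Via Zolotarev, sign(π_{151}) = (151|217) = -1.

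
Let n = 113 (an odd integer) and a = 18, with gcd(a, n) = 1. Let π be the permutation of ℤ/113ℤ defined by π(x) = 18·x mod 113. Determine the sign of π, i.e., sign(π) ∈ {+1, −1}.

+1

Orbit of 18 under x↦18x: [18, 98, 69, 112, 95, 15, 44]… (length divides ord_113(18)).
Cycle lengths of π_18 on ℤ/113ℤ: [8, 8, 8, 8, 8, 8, 8, 8, 8, 8, 8, 8, 8, 8, 1]; 15 cycles in total.
sign(π) = (−1)^{n − #cycles} = (−1)^{113−15} = (−1)^98 = +1.
Zolotarev: (18|113) = +1, matching the cycle-count sign.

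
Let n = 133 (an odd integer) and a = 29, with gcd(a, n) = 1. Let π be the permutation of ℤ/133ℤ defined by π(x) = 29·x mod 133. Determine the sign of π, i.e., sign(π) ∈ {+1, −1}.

-1

Orbit of 1 under x↦29x: [1, 29, 43, 50, 120, 22, 106]… (length divides ord_133(29)).
Cycle type of π: 18×7 + 1×7; total 14 cycles.
14 cycles on 133: each ℓ→(−1)^(ℓ−1), product (−1)^119 = -1.
The Jacobi symbol (29|133) = -1 (Zolotarev) agrees.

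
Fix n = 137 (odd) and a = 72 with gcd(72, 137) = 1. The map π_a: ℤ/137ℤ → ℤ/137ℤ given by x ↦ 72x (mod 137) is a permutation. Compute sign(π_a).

+1

Trace 60: π^k(60) = [60, 73, 50, 38, 133, 123, 88] for k=0..6.
Decompose π into cycles: lengths [17, 17, 17, 17, 17, 17, 17, 17, 1] (9 cycles, including the fixed point 0).
9 cycles on 137: each ℓ→(−1)^(ℓ−1), product (−1)^128 = +1.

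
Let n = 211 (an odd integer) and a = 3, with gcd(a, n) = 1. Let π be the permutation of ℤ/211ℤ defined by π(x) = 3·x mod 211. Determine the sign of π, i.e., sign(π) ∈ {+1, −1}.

Start at x=15: 15 → 45 → 135 → 194 → 160 → 58 → 174 → … (one orbit).
π_3 has 2 disjoint cycles with lengths [210, 1] on {0,…,210}.
Σ(ℓ_i−1) = 211−2 = 209; sign = (−1)^209 = -1.
Via Zolotarev, sign(π_{3}) = (3|211) = -1.

-1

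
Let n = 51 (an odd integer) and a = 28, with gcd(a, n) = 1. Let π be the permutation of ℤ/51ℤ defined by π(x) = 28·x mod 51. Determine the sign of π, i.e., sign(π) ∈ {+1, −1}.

-1

Trace 4: π^k(4) = [4, 10, 25, 37, 16, 40, 49] for k=0..6.
Decompose π into cycles: lengths [16, 16, 16, 1, 1, 1] (6 cycles, including the fixed point 0).
With 6 cycles on 51 points, sign = (−1)^{51−6} = -1.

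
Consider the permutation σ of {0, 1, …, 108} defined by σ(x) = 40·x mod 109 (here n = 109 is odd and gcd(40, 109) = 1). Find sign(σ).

-1

Trace 68: π^k(68) = [68, 104, 18, 66, 24, 88, 32] for k=0..6.
The orbit structure of x ↦ 40x mod 109: 2 orbits of sizes [108, 1].
2 cycles on 109: each ℓ→(−1)^(ℓ−1), product (−1)^107 = -1.
Zolotarev: (40|109) = -1, matching the cycle-count sign.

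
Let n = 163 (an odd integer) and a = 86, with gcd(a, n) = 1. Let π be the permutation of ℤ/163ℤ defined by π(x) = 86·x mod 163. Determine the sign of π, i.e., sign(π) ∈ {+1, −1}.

Orbit of 27 under x↦86x: [27, 40, 17, 158, 59, 21, 13]… (length divides ord_163(86)).
π_86 has 4 disjoint cycles with lengths [54, 54, 54, 1] on {0,…,162}.
4 cycles on 163: each ℓ→(−1)^(ℓ−1), product (−1)^159 = -1.
The Jacobi symbol (86|163) = -1 (Zolotarev) agrees.

-1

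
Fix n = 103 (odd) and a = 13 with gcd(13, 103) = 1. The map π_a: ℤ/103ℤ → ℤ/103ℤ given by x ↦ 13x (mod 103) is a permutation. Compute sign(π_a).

Orbit of 23 under x↦13x: [23, 93, 76, 61, 72, 9, 14]… (length divides ord_103(13)).
Cycle type of π: 17×6 + 1; total 7 cycles.
With 7 cycles on 103 points, sign = (−1)^{103−7} = +1.
(13|103)_J = +1 (Zolotarev's lemma cross-check).

+1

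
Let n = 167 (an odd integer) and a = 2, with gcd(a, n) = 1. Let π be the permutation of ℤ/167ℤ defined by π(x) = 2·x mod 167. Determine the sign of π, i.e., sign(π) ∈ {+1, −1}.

+1

Trace 49: π^k(49) = [49, 98, 29, 58, 116, 65, 130] for k=0..6.
3 cycles of lengths [83, 83, 1].
Σ(ℓ_i−1) = 167−3 = 164; sign = (−1)^164 = +1.
(2|167)_J = +1 (Zolotarev's lemma cross-check).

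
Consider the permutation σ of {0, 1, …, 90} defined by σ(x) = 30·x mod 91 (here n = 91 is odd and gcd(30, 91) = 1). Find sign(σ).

Orbit of 9 under x↦30x: [9, 88, 1, 30, 81, 64]… (length divides ord_91(30)).
Cycle type of π: 6×14 + 3×2 + 1; total 17 cycles.
With 17 cycles on 91 points, sign = (−1)^{91−17} = +1.
Check: (30/91) = +1 by Zolotarev.

+1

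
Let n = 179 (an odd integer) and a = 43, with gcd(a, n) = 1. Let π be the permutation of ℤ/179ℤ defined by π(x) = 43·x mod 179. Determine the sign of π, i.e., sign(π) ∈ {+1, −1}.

+1

Start at x=52: 52 → 88 → 25 → 1 → 43 → 59 → 31 → … (one orbit).
The orbit structure of x ↦ 43x mod 179: 3 orbits of sizes [89, 89, 1].
179 − 3 = 176 transpositions; sign(π) = (−1)^176 = +1.
Via Zolotarev, sign(π_{43}) = (43|179) = +1.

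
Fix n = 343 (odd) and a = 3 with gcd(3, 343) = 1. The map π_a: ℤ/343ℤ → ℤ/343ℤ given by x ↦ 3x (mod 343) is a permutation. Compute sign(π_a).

Orbit of 225 under x↦3x: [225, 332, 310, 244, 46, 138, 71]… (length divides ord_343(3)).
The orbit structure of x ↦ 3x mod 343: 4 orbits of sizes [294, 42, 6, 1].
sign(π) = (−1)^{n − #cycles} = (−1)^{343−4} = (−1)^339 = -1.
(3|343)_J = -1 (Zolotarev's lemma cross-check).

-1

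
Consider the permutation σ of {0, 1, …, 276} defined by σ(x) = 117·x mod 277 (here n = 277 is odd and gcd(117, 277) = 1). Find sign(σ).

+1

Orbit of 117 under x↦117x: [117, 116, 276, 160, 161, 1]… (length divides ord_277(117)).
Decompose π into cycles: lengths [6, 6, 6, 6, 6, 6, 6, 6, 6, 6, 6, 6, 6, 6, 6, 6, 6, 6, 6, 6, 6, 6, 6, 6, 6, 6, 6, 6, 6, 6, 6, 6, 6, 6, 6, 6, 6, 6, 6, 6, 6, 6, 6, 6, 6, 6, 1] (47 cycles, including the fixed point 0).
277 − 47 = 230 transpositions; sign(π) = (−1)^230 = +1.
The Jacobi symbol (117|277) = +1 (Zolotarev) agrees.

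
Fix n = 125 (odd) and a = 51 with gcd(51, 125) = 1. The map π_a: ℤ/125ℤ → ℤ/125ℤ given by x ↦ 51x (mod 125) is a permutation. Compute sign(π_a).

+1

Orbit of 51 under x↦51x: [51, 101, 26, 76, 1]… (length divides ord_125(51)).
π_51 has 45 disjoint cycles with lengths [5, 5, 5, 5, 5, 5, 5, 5, 5, 5, 5, 5, 5, 5, 5, 5, 5, 5, 5, 5, 1, 1, 1, 1, 1, 1, 1, 1, 1, 1, 1, 1, 1, 1, 1, 1, 1, 1, 1, 1, 1, 1, 1, 1, 1] on {0,…,124}.
45 cycles on 125: each ℓ→(−1)^(ℓ−1), product (−1)^80 = +1.
Zolotarev: (51|125) = +1, matching the cycle-count sign.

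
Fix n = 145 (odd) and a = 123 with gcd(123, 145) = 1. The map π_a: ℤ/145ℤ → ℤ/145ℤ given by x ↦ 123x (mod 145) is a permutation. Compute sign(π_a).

Orbit of 52 under x↦123x: [52, 16, 83, 59, 7, 136, 53]… (length divides ord_145(123)).
The orbit structure of x ↦ 123x mod 145: 10 orbits of sizes [28, 28, 28, 28, 7, 7, 7, 7, 4, 1].
With 10 cycles on 145 points, sign = (−1)^{145−10} = -1.

-1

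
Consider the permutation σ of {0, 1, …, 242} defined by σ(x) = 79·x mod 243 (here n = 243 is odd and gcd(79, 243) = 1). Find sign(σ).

+1

Orbit of 151 under x↦79x: [151, 22, 37, 7, 67, 190, 187]… (length divides ord_243(79)).
π_79 has 11 disjoint cycles with lengths [81, 81, 27, 27, 9, 9, 3, 3, 1, 1, 1] on {0,…,242}.
243 − 11 = 232 transpositions; sign(π) = (−1)^232 = +1.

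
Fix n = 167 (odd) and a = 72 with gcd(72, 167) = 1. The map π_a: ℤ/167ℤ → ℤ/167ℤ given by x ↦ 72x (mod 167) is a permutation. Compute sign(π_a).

Orbit of 147 under x↦72x: [147, 63, 27, 107, 22, 81, 154]… (length divides ord_167(72)).
The orbit structure of x ↦ 72x mod 167: 3 orbits of sizes [83, 83, 1].
Σ(ℓ_i−1) = 167−3 = 164; sign = (−1)^164 = +1.

+1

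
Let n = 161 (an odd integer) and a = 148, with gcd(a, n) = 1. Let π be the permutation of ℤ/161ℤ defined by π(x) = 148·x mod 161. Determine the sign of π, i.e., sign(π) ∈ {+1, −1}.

Start at x=57: 57 → 64 → 134 → 29 → 106 → 71 → 43 → … (one orbit).
Decompose π into cycles: lengths [22, 22, 22, 22, 22, 22, 22, 1, 1, 1, 1, 1, 1, 1] (14 cycles, including the fixed point 0).
n − c = 161 − 14 = 147; sign = (−1)^147 = -1.

-1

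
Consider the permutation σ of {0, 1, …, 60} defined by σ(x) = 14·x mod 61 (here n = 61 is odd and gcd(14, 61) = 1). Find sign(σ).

+1

Trace 48: π^k(48) = [48, 1, 14, 13, 60, 47] for k=0..5.
π_14 has 11 disjoint cycles with lengths [6, 6, 6, 6, 6, 6, 6, 6, 6, 6, 1] on {0,…,60}.
n − c = 61 − 11 = 50; sign = (−1)^50 = +1.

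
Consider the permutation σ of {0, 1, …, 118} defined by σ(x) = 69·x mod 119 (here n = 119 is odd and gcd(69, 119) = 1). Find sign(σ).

-1

Orbit of 1 under x↦69x: [1, 69]… (length divides ord_119(69)).
Cycle lengths of π_69 on ℤ/119ℤ: [2, 2, 2, 2, 2, 2, 2, 2, 2, 2, 2, 2, 2, 2, 2, 2, 2, 2, 2, 2, 2, 2, 2, 2, 2, 2, 2, 2, 2, 2, 2, 2, 2, 2, 2, 2, 2, 2, 2, 2, 2, 2, 2, 2, 2, 2, 2, 2, 2, 2, 2, 1, 1, 1, 1, 1, 1, 1, 1, 1, 1, 1, 1, 1, 1, 1, 1, 1]; 68 cycles in total.
Σ(ℓ_i−1) = 119−68 = 51; sign = (−1)^51 = -1.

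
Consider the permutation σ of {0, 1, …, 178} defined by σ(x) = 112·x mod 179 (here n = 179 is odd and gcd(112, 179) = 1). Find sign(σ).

Orbit of 63 under x↦112x: [63, 75, 166, 155, 176, 22, 137]… (length divides ord_179(112)).
Decompose π into cycles: lengths [178, 1] (2 cycles, including the fixed point 0).
n − c = 179 − 2 = 177; sign = (−1)^177 = -1.

-1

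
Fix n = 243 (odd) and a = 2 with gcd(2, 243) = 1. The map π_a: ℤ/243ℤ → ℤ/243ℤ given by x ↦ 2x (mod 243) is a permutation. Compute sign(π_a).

Orbit of 64 under x↦2x: [64, 128, 13, 26, 52, 104, 208]… (length divides ord_243(2)).
The orbit structure of x ↦ 2x mod 243: 6 orbits of sizes [162, 54, 18, 6, 2, 1].
With 6 cycles on 243 points, sign = (−1)^{243−6} = -1.
The Jacobi symbol (2|243) = -1 (Zolotarev) agrees.

-1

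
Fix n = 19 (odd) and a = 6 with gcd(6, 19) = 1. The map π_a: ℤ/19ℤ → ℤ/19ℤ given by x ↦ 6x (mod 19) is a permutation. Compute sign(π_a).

Trace 9: π^k(9) = [9, 16, 1, 6, 17, 7, 4] for k=0..6.
Decompose π into cycles: lengths [9, 9, 1] (3 cycles, including the fixed point 0).
n − c = 19 − 3 = 16; sign = (−1)^16 = +1.

+1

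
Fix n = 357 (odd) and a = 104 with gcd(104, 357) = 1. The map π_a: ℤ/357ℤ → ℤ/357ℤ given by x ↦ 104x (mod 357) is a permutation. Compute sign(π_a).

+1

Start at x=230: 230 → 1 → 104 → 106 → 314 → 169 → 83 → … (one orbit).
Decompose π into cycles: lengths [8, 8, 8, 8, 8, 8, 8, 8, 8, 8, 8, 8, 8, 8, 8, 8, 8, 8, 8, 8, 8, 8, 8, 8, 8, 8, 8, 8, 8, 8, 8, 8, 8, 8, 8, 8, 8, 8, 8, 8, 8, 8, 2, 2, 2, 2, 2, 2, 2, 2, 2, 2, 1] (53 cycles, including the fixed point 0).
357 − 53 = 304 transpositions; sign(π) = (−1)^304 = +1.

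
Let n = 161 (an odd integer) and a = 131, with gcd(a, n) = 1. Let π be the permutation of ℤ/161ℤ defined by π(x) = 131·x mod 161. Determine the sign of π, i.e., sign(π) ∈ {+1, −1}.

Trace 4: π^k(4) = [4, 41, 58, 31, 36, 47, 39] for k=0..6.
π_131 has 6 disjoint cycles with lengths [66, 66, 11, 11, 6, 1] on {0,…,160}.
With 6 cycles on 161 points, sign = (−1)^{161−6} = -1.
Via Zolotarev, sign(π_{131}) = (131|161) = -1.

-1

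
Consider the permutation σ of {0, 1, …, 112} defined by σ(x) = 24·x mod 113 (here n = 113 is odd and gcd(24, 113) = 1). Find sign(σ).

-1

Start at x=112: 112 → 89 → 102 → 75 → 105 → 34 → 25 → … (one orbit).
Cycle lengths of π_24 on ℤ/113ℤ: [112, 1]; 2 cycles in total.
sign(π) = (−1)^{n − #cycles} = (−1)^{113−2} = (−1)^111 = -1.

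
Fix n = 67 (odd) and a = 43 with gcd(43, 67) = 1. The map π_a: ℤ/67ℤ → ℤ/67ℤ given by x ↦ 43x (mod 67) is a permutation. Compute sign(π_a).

Trace 66: π^k(66) = [66, 24, 27, 22, 8, 9, 52] for k=0..6.
π_43 has 4 disjoint cycles with lengths [22, 22, 22, 1] on {0,…,66}.
67 − 4 = 63 transpositions; sign(π) = (−1)^63 = -1.

-1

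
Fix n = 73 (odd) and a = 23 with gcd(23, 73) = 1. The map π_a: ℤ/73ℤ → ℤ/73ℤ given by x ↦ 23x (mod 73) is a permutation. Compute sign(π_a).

Trace 19: π^k(19) = [19, 72, 50, 55, 24, 41, 67] for k=0..6.
Cycle lengths of π_23 on ℤ/73ℤ: [36, 36, 1]; 3 cycles in total.
With 3 cycles on 73 points, sign = (−1)^{73−3} = +1.
Via Zolotarev, sign(π_{23}) = (23|73) = +1.

+1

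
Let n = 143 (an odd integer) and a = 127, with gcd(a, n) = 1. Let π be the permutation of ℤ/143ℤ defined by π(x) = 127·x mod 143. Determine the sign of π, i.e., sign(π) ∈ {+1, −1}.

-1

Trace 30: π^k(30) = [30, 92, 101, 100, 116, 3, 95] for k=0..6.
Cycle lengths of π_127 on ℤ/143ℤ: [30, 30, 30, 30, 10, 6, 6, 1]; 8 cycles in total.
n − c = 143 − 8 = 135; sign = (−1)^135 = -1.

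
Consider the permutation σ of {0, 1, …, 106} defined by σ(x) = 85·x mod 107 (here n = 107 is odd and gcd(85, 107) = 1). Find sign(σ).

+1

Trace 16: π^k(16) = [16, 76, 40, 83, 100, 47, 36] for k=0..6.
3 cycles of lengths [53, 53, 1].
107 − 3 = 104 transpositions; sign(π) = (−1)^104 = +1.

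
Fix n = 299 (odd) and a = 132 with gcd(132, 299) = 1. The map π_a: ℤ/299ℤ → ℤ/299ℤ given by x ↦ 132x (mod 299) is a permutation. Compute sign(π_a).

+1

Start at x=206: 206 → 282 → 148 → 101 → 176 → 209 → 80 → … (one orbit).
The orbit structure of x ↦ 132x mod 299: 5 orbits of sizes [132, 132, 22, 12, 1].
sign(π) = (−1)^{n − #cycles} = (−1)^{299−5} = (−1)^294 = +1.
(132|299)_J = +1 (Zolotarev's lemma cross-check).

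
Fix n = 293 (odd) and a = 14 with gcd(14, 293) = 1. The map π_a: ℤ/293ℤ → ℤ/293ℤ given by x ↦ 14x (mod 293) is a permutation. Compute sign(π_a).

+1

Trace 255: π^k(255) = [255, 54, 170, 36, 211, 24, 43] for k=0..6.
π_14 has 3 disjoint cycles with lengths [146, 146, 1] on {0,…,292}.
Σ(ℓ_i−1) = 293−3 = 290; sign = (−1)^290 = +1.
Zolotarev: (14|293) = +1, matching the cycle-count sign.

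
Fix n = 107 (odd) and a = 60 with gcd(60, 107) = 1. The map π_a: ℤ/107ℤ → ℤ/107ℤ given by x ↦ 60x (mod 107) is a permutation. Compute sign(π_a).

Start at x=99: 99 → 55 → 90 → 50 → 4 → 26 → 62 → … (one orbit).
Decompose π into cycles: lengths [106, 1] (2 cycles, including the fixed point 0).
Σ(ℓ_i−1) = 107−2 = 105; sign = (−1)^105 = -1.
Check: (60/107) = -1 by Zolotarev.

-1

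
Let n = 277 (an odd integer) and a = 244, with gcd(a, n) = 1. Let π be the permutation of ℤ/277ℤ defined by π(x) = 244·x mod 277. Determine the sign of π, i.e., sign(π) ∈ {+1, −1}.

-1

Orbit of 275 under x↦244x: [275, 66, 38, 131, 109, 4, 145]… (length divides ord_277(244)).
4 cycles of lengths [92, 92, 92, 1].
Σ(ℓ_i−1) = 277−4 = 273; sign = (−1)^273 = -1.
Via Zolotarev, sign(π_{244}) = (244|277) = -1.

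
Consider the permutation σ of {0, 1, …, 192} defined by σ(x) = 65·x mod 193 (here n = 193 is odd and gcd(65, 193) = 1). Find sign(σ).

+1

Orbit of 130 under x↦65x: [130, 151, 165, 110, 9, 6, 4]… (length divides ord_193(65)).
π_65 has 3 disjoint cycles with lengths [96, 96, 1] on {0,…,192}.
With 3 cycles on 193 points, sign = (−1)^{193−3} = +1.
The Jacobi symbol (65|193) = +1 (Zolotarev) agrees.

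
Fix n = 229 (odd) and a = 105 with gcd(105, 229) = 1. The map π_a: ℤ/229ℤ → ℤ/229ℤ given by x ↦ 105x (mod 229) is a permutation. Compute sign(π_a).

Start at x=212: 212 → 47 → 126 → 177 → 36 → 116 → 43 → … (one orbit).
2 cycles of lengths [228, 1].
n − c = 229 − 2 = 227; sign = (−1)^227 = -1.

-1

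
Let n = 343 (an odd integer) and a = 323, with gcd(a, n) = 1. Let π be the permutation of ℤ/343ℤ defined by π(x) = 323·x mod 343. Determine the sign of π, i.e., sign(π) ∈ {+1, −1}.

Trace 50: π^k(50) = [50, 29, 106, 281, 211, 239, 22] for k=0..6.
19 cycles of lengths [49, 49, 49, 49, 49, 49, 7, 7, 7, 7, 7, 7, 1, 1, 1, 1, 1, 1, 1].
343 − 19 = 324 transpositions; sign(π) = (−1)^324 = +1.
(323|343)_J = +1 (Zolotarev's lemma cross-check).

+1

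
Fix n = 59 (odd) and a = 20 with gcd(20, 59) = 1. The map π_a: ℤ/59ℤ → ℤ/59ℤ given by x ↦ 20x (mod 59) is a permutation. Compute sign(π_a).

Trace 16: π^k(16) = [16, 25, 28, 29, 49, 36, 12] for k=0..6.
Cycle type of π: 29×2 + 1; total 3 cycles.
sign(π) = (−1)^{n − #cycles} = (−1)^{59−3} = (−1)^56 = +1.
The Jacobi symbol (20|59) = +1 (Zolotarev) agrees.

+1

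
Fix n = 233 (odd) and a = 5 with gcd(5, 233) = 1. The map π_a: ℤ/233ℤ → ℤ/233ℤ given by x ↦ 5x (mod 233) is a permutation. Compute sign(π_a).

Orbit of 118 under x↦5x: [118, 124, 154, 71, 122, 144, 21]… (length divides ord_233(5)).
Cycle type of π: 232 + 1; total 2 cycles.
sign(π) = (−1)^{n − #cycles} = (−1)^{233−2} = (−1)^231 = -1.

-1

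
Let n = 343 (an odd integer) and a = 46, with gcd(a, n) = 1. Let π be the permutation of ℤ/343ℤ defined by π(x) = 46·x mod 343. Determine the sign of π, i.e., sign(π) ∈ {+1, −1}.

Orbit of 109 under x↦46x: [109, 212, 148, 291, 9, 71, 179]… (length divides ord_343(46)).
Cycle type of π: 147×2 + 21×2 + 3×2 + 1; total 7 cycles.
With 7 cycles on 343 points, sign = (−1)^{343−7} = +1.

+1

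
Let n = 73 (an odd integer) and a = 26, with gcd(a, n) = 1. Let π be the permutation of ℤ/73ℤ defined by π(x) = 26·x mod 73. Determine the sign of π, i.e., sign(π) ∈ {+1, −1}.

-1

Start at x=44: 44 → 49 → 33 → 55 → 43 → 23 → 14 → … (one orbit).
2 cycles of lengths [72, 1].
sign(π) = (−1)^{n − #cycles} = (−1)^{73−2} = (−1)^71 = -1.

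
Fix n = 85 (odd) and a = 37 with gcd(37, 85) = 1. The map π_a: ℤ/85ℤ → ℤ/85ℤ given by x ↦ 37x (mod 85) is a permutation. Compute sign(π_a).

+1

Orbit of 59 under x↦37x: [59, 58, 21, 12, 19, 23, 1]… (length divides ord_85(37)).
7 cycles of lengths [16, 16, 16, 16, 16, 4, 1].
85 − 7 = 78 transpositions; sign(π) = (−1)^78 = +1.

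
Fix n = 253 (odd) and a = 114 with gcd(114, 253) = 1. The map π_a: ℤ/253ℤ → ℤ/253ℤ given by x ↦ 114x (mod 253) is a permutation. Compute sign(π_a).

Trace 229: π^k(229) = [229, 47, 45, 70, 137, 185, 91] for k=0..6.
Decompose π into cycles: lengths [10, 10, 10, 10, 10, 10, 10, 10, 10, 10, 10, 10, 10, 10, 10, 10, 10, 10, 10, 10, 10, 10, 5, 5, 2, 2, 2, 2, 2, 2, 2, 2, 2, 2, 2, 1] (36 cycles, including the fixed point 0).
With 36 cycles on 253 points, sign = (−1)^{253−36} = -1.
Check: (114/253) = -1 by Zolotarev.

-1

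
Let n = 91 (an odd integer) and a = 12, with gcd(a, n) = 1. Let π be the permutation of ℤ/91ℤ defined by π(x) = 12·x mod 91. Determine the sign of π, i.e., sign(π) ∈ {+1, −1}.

Start at x=1: 1 → 12 → 53 → 90 → 79 → 38 → 1 (one orbit).
Decompose π into cycles: lengths [6, 6, 6, 6, 6, 6, 6, 6, 6, 6, 6, 6, 6, 2, 2, 2, 2, 2, 2, 1] (20 cycles, including the fixed point 0).
20 cycles on 91: each ℓ→(−1)^(ℓ−1), product (−1)^71 = -1.
The Jacobi symbol (12|91) = -1 (Zolotarev) agrees.

-1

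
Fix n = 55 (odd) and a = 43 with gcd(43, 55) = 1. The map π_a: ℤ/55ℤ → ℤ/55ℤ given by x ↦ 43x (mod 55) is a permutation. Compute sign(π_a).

Orbit of 43 under x↦43x: [43, 34, 32, 1]… (length divides ord_55(43)).
Cycle lengths of π_43 on ℤ/55ℤ: [4, 4, 4, 4, 4, 4, 4, 4, 4, 4, 4, 2, 2, 2, 2, 2, 1]; 17 cycles in total.
With 17 cycles on 55 points, sign = (−1)^{55−17} = +1.
Zolotarev: (43|55) = +1, matching the cycle-count sign.

+1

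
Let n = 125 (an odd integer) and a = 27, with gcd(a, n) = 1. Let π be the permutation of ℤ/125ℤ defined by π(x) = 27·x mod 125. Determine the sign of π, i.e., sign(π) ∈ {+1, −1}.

Start at x=91: 91 → 82 → 89 → 28 → 6 → 37 → 124 → … (one orbit).
π_27 has 4 disjoint cycles with lengths [100, 20, 4, 1] on {0,…,124}.
sign(π) = (−1)^{n − #cycles} = (−1)^{125−4} = (−1)^121 = -1.
(27|125)_J = -1 (Zolotarev's lemma cross-check).

-1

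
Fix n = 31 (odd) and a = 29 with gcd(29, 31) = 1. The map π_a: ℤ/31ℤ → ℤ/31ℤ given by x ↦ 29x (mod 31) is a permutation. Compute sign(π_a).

Trace 30: π^k(30) = [30, 2, 27, 8, 15, 1, 29] for k=0..6.
Cycle lengths of π_29 on ℤ/31ℤ: [10, 10, 10, 1]; 4 cycles in total.
With 4 cycles on 31 points, sign = (−1)^{31−4} = -1.
Via Zolotarev, sign(π_{29}) = (29|31) = -1.

-1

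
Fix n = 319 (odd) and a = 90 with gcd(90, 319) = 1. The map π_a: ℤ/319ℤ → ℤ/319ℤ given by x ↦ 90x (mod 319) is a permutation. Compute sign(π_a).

+1

Trace 291: π^k(291) = [291, 32, 9, 172, 168, 127, 265] for k=0..6.
The orbit structure of x ↦ 90x mod 319: 5 orbits of sizes [140, 140, 28, 10, 1].
319 − 5 = 314 transpositions; sign(π) = (−1)^314 = +1.
Zolotarev: (90|319) = +1, matching the cycle-count sign.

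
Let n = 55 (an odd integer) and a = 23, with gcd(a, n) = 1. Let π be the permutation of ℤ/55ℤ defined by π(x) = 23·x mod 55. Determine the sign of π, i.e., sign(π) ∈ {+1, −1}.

Start at x=23: 23 → 34 → 12 → 1 → 23 (one orbit).
22 cycles of lengths [4, 4, 4, 4, 4, 4, 4, 4, 4, 4, 4, 1, 1, 1, 1, 1, 1, 1, 1, 1, 1, 1].
With 22 cycles on 55 points, sign = (−1)^{55−22} = -1.
The Jacobi symbol (23|55) = -1 (Zolotarev) agrees.

-1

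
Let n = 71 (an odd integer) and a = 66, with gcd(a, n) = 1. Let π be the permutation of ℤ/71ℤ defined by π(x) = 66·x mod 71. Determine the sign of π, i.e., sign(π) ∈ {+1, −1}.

Orbit of 66 under x↦66x: [66, 25, 17, 57, 70, 5, 46]… (length divides ord_71(66)).
Decompose π into cycles: lengths [10, 10, 10, 10, 10, 10, 10, 1] (8 cycles, including the fixed point 0).
Σ(ℓ_i−1) = 71−8 = 63; sign = (−1)^63 = -1.

-1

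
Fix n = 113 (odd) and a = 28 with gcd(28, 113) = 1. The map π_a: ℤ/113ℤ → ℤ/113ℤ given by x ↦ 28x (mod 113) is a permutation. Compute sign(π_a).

Start at x=30: 30 → 49 → 16 → 109 → 1 → 28 → 106 → 30 (one orbit).
π_28 has 17 disjoint cycles with lengths [7, 7, 7, 7, 7, 7, 7, 7, 7, 7, 7, 7, 7, 7, 7, 7, 1] on {0,…,112}.
17 cycles on 113: each ℓ→(−1)^(ℓ−1), product (−1)^96 = +1.

+1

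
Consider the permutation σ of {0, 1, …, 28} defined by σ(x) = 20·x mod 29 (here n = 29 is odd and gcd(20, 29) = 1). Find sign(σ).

Trace 24: π^k(24) = [24, 16, 1, 20, 23, 25, 7] for k=0..6.
5 cycles of lengths [7, 7, 7, 7, 1].
n − c = 29 − 5 = 24; sign = (−1)^24 = +1.
(20|29)_J = +1 (Zolotarev's lemma cross-check).

+1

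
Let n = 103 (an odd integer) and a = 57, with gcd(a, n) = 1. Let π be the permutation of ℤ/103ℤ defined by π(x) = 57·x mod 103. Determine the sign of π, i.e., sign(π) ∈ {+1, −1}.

Trace 56: π^k(56) = [56, 102, 46, 47, 1, 57] for k=0..5.
The orbit structure of x ↦ 57x mod 103: 18 orbits of sizes [6, 6, 6, 6, 6, 6, 6, 6, 6, 6, 6, 6, 6, 6, 6, 6, 6, 1].
103 − 18 = 85 transpositions; sign(π) = (−1)^85 = -1.

-1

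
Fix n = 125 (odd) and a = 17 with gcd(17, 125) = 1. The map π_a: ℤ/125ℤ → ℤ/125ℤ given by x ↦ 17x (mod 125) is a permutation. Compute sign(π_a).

Trace 39: π^k(39) = [39, 38, 21, 107, 69, 48, 66] for k=0..6.
The orbit structure of x ↦ 17x mod 125: 4 orbits of sizes [100, 20, 4, 1].
n − c = 125 − 4 = 121; sign = (−1)^121 = -1.
Via Zolotarev, sign(π_{17}) = (17|125) = -1.

-1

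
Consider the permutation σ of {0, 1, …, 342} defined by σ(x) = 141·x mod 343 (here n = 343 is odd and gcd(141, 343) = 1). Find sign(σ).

Trace 281: π^k(281) = [281, 176, 120, 113, 155, 246, 43] for k=0..6.
The orbit structure of x ↦ 141x mod 343: 19 orbits of sizes [49, 49, 49, 49, 49, 49, 7, 7, 7, 7, 7, 7, 1, 1, 1, 1, 1, 1, 1].
19 cycles on 343: each ℓ→(−1)^(ℓ−1), product (−1)^324 = +1.
The Jacobi symbol (141|343) = +1 (Zolotarev) agrees.

+1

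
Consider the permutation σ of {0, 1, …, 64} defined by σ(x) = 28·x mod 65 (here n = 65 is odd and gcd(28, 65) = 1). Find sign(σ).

+1

Orbit of 47 under x↦28x: [47, 16, 58, 64, 37, 61, 18]… (length divides ord_65(28)).
The orbit structure of x ↦ 28x mod 65: 7 orbits of sizes [12, 12, 12, 12, 12, 4, 1].
sign(π) = (−1)^{n − #cycles} = (−1)^{65−7} = (−1)^58 = +1.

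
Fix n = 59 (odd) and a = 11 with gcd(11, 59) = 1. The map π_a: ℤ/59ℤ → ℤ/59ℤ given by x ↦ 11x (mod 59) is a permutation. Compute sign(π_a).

Trace 53: π^k(53) = [53, 52, 41, 38, 5, 55, 15] for k=0..6.
Decompose π into cycles: lengths [58, 1] (2 cycles, including the fixed point 0).
59 − 2 = 57 transpositions; sign(π) = (−1)^57 = -1.

-1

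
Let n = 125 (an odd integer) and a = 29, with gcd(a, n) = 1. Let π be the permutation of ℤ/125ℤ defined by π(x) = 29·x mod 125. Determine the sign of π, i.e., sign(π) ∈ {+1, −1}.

Start at x=39: 39 → 6 → 49 → 46 → 84 → 61 → 19 → … (one orbit).
Cycle type of π: 50×2 + 10×2 + 2×2 + 1; total 7 cycles.
125 − 7 = 118 transpositions; sign(π) = (−1)^118 = +1.
Check: (29/125) = +1 by Zolotarev.

+1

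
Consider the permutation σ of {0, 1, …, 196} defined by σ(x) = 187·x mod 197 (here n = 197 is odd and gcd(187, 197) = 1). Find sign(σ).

+1

Start at x=90: 90 → 85 → 135 → 29 → 104 → 142 → 156 → … (one orbit).
π_187 has 5 disjoint cycles with lengths [49, 49, 49, 49, 1] on {0,…,196}.
Σ(ℓ_i−1) = 197−5 = 192; sign = (−1)^192 = +1.
Via Zolotarev, sign(π_{187}) = (187|197) = +1.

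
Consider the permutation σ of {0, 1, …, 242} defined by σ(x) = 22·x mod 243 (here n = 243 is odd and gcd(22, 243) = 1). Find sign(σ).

Orbit of 124 under x↦22x: [124, 55, 238, 133, 10, 220, 223]… (length divides ord_243(22)).
Decompose π into cycles: lengths [81, 81, 27, 27, 9, 9, 3, 3, 1, 1, 1] (11 cycles, including the fixed point 0).
With 11 cycles on 243 points, sign = (−1)^{243−11} = +1.
The Jacobi symbol (22|243) = +1 (Zolotarev) agrees.

+1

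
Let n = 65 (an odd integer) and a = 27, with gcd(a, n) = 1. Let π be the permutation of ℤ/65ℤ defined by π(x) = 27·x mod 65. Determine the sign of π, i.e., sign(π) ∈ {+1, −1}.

Orbit of 27 under x↦27x: [27, 14, 53, 1]… (length divides ord_65(27)).
π_27 has 26 disjoint cycles with lengths [4, 4, 4, 4, 4, 4, 4, 4, 4, 4, 4, 4, 4, 1, 1, 1, 1, 1, 1, 1, 1, 1, 1, 1, 1, 1] on {0,…,64}.
65 − 26 = 39 transpositions; sign(π) = (−1)^39 = -1.

-1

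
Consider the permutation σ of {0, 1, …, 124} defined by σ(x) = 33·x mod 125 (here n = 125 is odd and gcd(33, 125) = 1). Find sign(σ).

-1

Orbit of 87 under x↦33x: [87, 121, 118, 19, 2, 66, 53]… (length divides ord_125(33)).
π_33 has 4 disjoint cycles with lengths [100, 20, 4, 1] on {0,…,124}.
sign(π) = (−1)^{n − #cycles} = (−1)^{125−4} = (−1)^121 = -1.
Via Zolotarev, sign(π_{33}) = (33|125) = -1.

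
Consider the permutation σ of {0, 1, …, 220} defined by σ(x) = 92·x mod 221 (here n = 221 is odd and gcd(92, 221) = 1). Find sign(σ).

-1

Start at x=196: 196 → 131 → 118 → 27 → 53 → 14 → 183 → … (one orbit).
The orbit structure of x ↦ 92x mod 221: 26 orbits of sizes [16, 16, 16, 16, 16, 16, 16, 16, 16, 16, 16, 16, 16, 1, 1, 1, 1, 1, 1, 1, 1, 1, 1, 1, 1, 1].
221 − 26 = 195 transpositions; sign(π) = (−1)^195 = -1.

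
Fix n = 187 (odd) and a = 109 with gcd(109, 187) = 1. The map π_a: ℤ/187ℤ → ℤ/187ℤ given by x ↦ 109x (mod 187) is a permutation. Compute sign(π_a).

Orbit of 166 under x↦109x: [166, 142, 144, 175, 1, 109, 100]… (length divides ord_187(109)).
Cycle type of π: 16×11 + 2×5 + 1; total 17 cycles.
With 17 cycles on 187 points, sign = (−1)^{187−17} = +1.
(109|187)_J = +1 (Zolotarev's lemma cross-check).

+1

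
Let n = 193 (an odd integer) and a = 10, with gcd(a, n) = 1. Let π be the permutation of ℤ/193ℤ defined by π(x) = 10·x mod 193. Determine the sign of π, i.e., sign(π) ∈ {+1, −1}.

Orbit of 136 under x↦10x: [136, 9, 90, 128, 122, 62, 41]… (length divides ord_193(10)).
Decompose π into cycles: lengths [192, 1] (2 cycles, including the fixed point 0).
2 cycles on 193: each ℓ→(−1)^(ℓ−1), product (−1)^191 = -1.
Check: (10/193) = -1 by Zolotarev.

-1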